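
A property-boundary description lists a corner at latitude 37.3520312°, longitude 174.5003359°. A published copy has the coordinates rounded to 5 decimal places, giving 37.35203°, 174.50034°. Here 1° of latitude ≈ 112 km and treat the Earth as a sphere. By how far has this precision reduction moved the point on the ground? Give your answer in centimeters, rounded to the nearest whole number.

39 centimeters

Δlat = 37.3520312 − 37.35203 = +0.0000012°; Δlon = 174.5003359 − 174.50034 = -0.0000041°.
North–south shift: 0.0000012 × 112000 = 0.1344 m.
E–W at 37.352°: -0.0000041° × 112000 × cos 37.352° = -0.0000041 × 112000 × 0.7949 ≈ -0.365029 m.
Combined displacement = (0.1344² + 0.365029²)^½ ≈ 0.388985 m.
That is 0.388985 m = 38.898 cm.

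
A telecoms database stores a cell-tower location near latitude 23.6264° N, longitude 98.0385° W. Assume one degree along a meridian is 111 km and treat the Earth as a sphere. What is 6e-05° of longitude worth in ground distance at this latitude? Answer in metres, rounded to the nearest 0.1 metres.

At 23.6264° a degree of longitude is 111000 × cos 23.6264° ≈ 101696 m, so 6e-05° corresponds to 6.10175 m.

6.1 metres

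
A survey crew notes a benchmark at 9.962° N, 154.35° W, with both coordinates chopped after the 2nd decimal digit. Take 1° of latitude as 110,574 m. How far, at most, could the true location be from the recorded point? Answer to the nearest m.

Truncating at 2 decimal places can drop up to a full unit in the last place, so each coordinate may be off by as much as 0.01°.
N–S: 0.01° × 110574 m/° = 1105.74 m.
Longitude error → 0.01 × 110574 × cos 9.962° = 0.01 × 110574 × 0.9849 ≈ 1089.07 m.
The two errors are perpendicular, so the maximum displacement is √(1105.74² + 1089.07²) ≈ 1552.01 m.

1552 m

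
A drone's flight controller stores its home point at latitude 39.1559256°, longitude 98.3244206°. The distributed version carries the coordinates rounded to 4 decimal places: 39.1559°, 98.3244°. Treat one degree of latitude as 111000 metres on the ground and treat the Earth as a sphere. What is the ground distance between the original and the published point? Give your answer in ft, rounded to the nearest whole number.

The latitude changed by +0.0000256° and the longitude by +0.0000206°.
North–south shift: 0.0000256 × 111000 = 2.8416 m.
E–W at 39.1559°: 0.0000206° × 111000 × cos 39.1559° = 0.0000206 × 111000 × 0.7754 ≈ 1.7731 m.
Hypotenuse of the two orthogonal shifts: √(2.8416² + 1.7731²) = 3.34941 m.
In feet: 3.34941 m ÷ 0.3048 ≈ 10.989 ft.

11 ft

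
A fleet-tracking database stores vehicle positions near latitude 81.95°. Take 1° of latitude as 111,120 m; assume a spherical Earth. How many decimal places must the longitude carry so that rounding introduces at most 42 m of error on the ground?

3 decimal places

At 81.95° one degree of longitude covers 111120 × cos 81.95° ≈ 111120 × 0.1400 ≈ 15560.9 m.
With N decimal places the half-ulp bound is 0.5·10⁻ᴺ°, or 0.5·10⁻ᴺ × 15560.9 m on the ground.
Setting 7780.47 × 10⁻ᴺ ≤ 42 gives 10ᴺ ≥ 185.2, i.e. N ≥ 2.27.
At 2 places the error can reach 77.8 m, but 3 places keeps it to 7.78 m.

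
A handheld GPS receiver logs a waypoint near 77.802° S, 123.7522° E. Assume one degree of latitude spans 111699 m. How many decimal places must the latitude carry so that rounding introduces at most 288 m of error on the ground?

One degree of latitude covers 111699 m.
With N decimal places the half-ulp bound is 0.5·10⁻ᴺ°, or 0.5·10⁻ᴺ × 111699 m on the ground.
Setting 55849.5 × 10⁻ᴺ ≤ 288 gives 10ᴺ ≥ 193.9, i.e. N ≥ 2.29.
N = 2 would give 558 m (too coarse); N = 3 gives 55.8 m ≤ 288 m.

3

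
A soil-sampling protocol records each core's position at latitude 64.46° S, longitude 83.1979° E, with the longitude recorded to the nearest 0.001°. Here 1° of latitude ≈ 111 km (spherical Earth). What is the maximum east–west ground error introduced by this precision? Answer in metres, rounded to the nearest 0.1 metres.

23.9 metres

Rounding to 3 decimal places leaves the longitude within ±0.0005° of the true value.
At latitude 64.46° a degree of longitude spans 111000 m × cos 64.46° = 111000 × 0.4311 ≈ 47856.7 m.
East–west error: 0.0005° × 47856.7 m/° ≈ 23.9283 m.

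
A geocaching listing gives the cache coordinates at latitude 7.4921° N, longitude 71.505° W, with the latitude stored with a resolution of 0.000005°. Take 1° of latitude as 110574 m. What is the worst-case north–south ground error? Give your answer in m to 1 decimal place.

With a 0.000005° grid the true value lies within half a step, ±0.000005°/2 = ±2.5e-06°, of the stored one.
So the N–S error is at most 2.5e-06 × 110574 = 0.276435 m.

0.3 m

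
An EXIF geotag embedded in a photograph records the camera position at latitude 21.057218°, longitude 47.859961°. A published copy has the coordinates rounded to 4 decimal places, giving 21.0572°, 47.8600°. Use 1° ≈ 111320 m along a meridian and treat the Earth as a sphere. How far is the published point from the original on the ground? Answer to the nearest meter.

The latitude changed by +0.000018° and the longitude by -0.000039°.
N–S: 0.000018° × 111320 m/° = 2.00376 m.
E–W at 21.0572°: -0.000039° × 111320 × cos 21.0572° = -0.000039 × 111320 × 0.9332 ≈ -4.05157 m.
Combined displacement = (2.00376² + 4.05157²)^½ ≈ 4.51998 m.

5 meters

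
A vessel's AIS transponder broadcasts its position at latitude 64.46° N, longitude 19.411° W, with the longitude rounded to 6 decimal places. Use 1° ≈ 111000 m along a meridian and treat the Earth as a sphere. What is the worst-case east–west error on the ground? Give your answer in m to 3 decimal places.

0.024 m

Rounding to 6 decimal places leaves the longitude within ±5e-07° of the true value.
One degree of longitude at 64.46° is 111000 × cos 64.46° ≈ 111000 × 0.4311 = 47856.7 m.
Maximum E–W displacement: 5e-07 × 47856.7 = 0.0239283 m.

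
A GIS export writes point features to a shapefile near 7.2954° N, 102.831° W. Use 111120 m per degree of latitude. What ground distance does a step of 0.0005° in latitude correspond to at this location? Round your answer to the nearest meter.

56 meters

0.0005° × 111120 m/° = 55.56 m.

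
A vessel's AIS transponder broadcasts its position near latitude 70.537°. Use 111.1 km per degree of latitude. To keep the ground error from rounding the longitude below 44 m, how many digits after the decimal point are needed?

3

At 70.537° one degree of longitude covers 111100 × cos 70.537° ≈ 111100 × 0.3332 ≈ 37018.3 m.
With N decimal places the half-ulp bound is 0.5·10⁻ᴺ°, or 0.5·10⁻ᴺ × 37018.3 m on the ground.
Need 0.5 × 37018.3 × 10⁻ᴺ ≤ 44 → 10⁻ᴺ ≤ 2.377e-03, so N ≥ 2.62.
At 2 places the error can reach 185 m, but 3 places keeps it to 18.5 m.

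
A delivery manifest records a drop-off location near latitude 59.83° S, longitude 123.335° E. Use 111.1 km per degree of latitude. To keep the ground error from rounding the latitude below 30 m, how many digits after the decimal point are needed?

One degree of latitude covers 111100 m.
Rounding to N decimal places gives at most 0.5 × 10⁻ᴺ degrees of error, i.e. 0.5 × 10⁻ᴺ × 111100 m.
Setting 55550 × 10⁻ᴺ ≤ 30 gives 10ᴺ ≥ 1852, i.e. N ≥ 3.27.
N = 3 would give 55.6 m (too coarse); N = 4 gives 5.56 m ≤ 30 m.

4 decimal places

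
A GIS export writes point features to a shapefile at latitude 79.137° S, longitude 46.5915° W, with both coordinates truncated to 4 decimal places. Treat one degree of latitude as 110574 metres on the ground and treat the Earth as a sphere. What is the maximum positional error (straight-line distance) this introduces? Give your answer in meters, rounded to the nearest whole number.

11 meters

Truncating at 4 decimal places can drop up to a full unit in the last place, so each coordinate may be off by as much as 0.0001°.
North–south component: 0.0001° × 110574 = 11.0574 m.
E–W at 79.137°: 0.0001° × 110574 × cos 79.137° = 0.0001 × 110574 × 0.1885 ≈ 2.08389 m.
Worst case both components are at the extreme and orthogonal: √(11.0574² + 2.08389²) ≈ 11.2521 m.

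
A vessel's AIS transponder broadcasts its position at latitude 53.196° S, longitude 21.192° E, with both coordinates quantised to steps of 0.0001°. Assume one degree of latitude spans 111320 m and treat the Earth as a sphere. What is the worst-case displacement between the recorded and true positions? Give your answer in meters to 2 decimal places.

With a 0.0001° grid the true value lies within half a step, ±0.0001°/2 = ±5e-05°, of the stored one.
North–south component: 5e-05° × 111320 = 5.566 m.
East–west component at 53.196°: 5e-05° × 111320 × cos 53.196° ≈ 5e-05 × 66689.5 ≈ 3.33448 m.
Worst case both components are at the extreme and orthogonal: √(5.566² + 3.33448²) ≈ 6.48838 m.

6.49 meters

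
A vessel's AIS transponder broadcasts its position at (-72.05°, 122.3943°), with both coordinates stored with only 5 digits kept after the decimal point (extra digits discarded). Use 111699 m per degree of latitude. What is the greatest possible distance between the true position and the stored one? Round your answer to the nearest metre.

1 metres

Truncating at 5 decimal places can drop up to a full unit in the last place, so each coordinate may be off by as much as 1e-05°.
Latitude error → 1e-05 × 111699 = 1.11699 m along the meridian.
East–west component at 72.05°: 1e-05° × 111699 × cos 72.05° ≈ 1e-05 × 34424.2 ≈ 0.344242 m.
Worst case both components are at the extreme and orthogonal: √(1.11699² + 0.344242²) ≈ 1.16883 m.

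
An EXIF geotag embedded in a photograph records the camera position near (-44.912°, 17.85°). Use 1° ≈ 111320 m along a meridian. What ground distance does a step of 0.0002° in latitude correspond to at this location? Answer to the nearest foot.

73 feet

0.0002° × 111320 m/° = 22.264 m.
Converting: 22.264 m × 3.2808 ft/m ≈ 73.045 ft.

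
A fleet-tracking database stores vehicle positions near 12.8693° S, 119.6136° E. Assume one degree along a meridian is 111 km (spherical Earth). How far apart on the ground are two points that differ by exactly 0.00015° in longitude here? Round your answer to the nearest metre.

One degree of longitude here spans 111000 × cos 12.8693° = 111000 × 0.9749 ≈ 108212 m; 0.00015° of that is 16.2318 m.

16 metres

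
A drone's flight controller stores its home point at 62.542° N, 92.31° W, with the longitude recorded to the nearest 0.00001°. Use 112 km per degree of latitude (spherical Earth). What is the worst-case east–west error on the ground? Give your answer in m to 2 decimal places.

Rounding to 5 decimal places leaves the longitude within ±5e-06° of the true value.
One degree of longitude at 62.542° is 112000 × cos 62.542° ≈ 112000 × 0.4611 = 51643 m.
East–west error: 5e-06° × 51643 m/° ≈ 0.258215 m.

0.26 m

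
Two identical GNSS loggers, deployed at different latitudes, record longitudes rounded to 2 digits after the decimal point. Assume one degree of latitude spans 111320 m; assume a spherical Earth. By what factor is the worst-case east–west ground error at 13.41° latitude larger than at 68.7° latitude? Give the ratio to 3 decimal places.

Rounding to 2 decimal places leaves the longitude within ±0.005° of the true value.
At 13.41°: 0.005° × 111320 × cos 13.41° = 0.005 × 111320 × 0.9727 ≈ 541.42 m.
At 68.7°: 0.005° × 111320 × cos 68.7° = 0.005 × 111320 × 0.3633 ≈ 202.19 m.
Ratio: 541.42 / 202.19 = cos 13.41° / cos 68.7° ≈ 2.6779.

2.678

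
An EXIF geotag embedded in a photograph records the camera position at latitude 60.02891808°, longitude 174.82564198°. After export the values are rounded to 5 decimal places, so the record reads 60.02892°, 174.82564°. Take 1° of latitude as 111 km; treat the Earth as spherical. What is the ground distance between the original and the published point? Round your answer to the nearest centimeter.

24 centimeters

The latitude changed by -0.00000192° and the longitude by +0.00000198°.
North–south shift: -0.00000192 × 111000 = -0.21312 m.
East–west at this latitude: 0.00000198° × 111000 × cos 60.0289° ≈ 0.00000198 × 55451.5 = 0.109794 m.
Hypotenuse of the two orthogonal shifts: √(0.21312² + 0.109794²) = 0.239739 m.
That is 0.239739 m = 23.974 cm.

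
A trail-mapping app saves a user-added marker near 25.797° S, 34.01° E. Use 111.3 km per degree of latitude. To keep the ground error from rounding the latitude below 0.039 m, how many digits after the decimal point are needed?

7 decimal places

One degree of latitude covers 111300 m.
With N decimal places the half-ulp bound is 0.5·10⁻ᴺ°, or 0.5·10⁻ᴺ × 111300 m on the ground.
Setting 55650 × 10⁻ᴺ ≤ 0.039 gives 10ᴺ ≥ 1.427e+06, i.e. N ≥ 6.15.
At 6 places the error can reach 0.0556 m, but 7 places keeps it to 0.00556 m.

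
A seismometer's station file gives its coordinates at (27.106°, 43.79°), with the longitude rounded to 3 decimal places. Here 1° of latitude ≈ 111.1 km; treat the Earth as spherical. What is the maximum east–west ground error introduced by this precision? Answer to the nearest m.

49 m

Rounding to 3 decimal places leaves the longitude within ±0.0005° of the true value.
Parallels shrink by cos φ, so at 27.106° a degree of longitude is 111100 × 0.8902 ≈ 98897.3 m.
So at most 0.0005° × 98897.3 ≈ 49.4487 m east–west.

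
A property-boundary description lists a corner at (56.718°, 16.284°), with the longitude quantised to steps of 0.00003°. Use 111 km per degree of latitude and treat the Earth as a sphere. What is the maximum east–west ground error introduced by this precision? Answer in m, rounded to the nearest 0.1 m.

With a 0.00003° grid the true value lies within half a step, ±0.00003°/2 = ±1.5e-05°, of the stored one.
At latitude 56.718° a degree of longitude spans 111000 m × cos 56.718° = 111000 × 0.5488 ≈ 60912.4 m.
East–west error: 1.5e-05° × 60912.4 m/° ≈ 0.913686 m.

0.9 m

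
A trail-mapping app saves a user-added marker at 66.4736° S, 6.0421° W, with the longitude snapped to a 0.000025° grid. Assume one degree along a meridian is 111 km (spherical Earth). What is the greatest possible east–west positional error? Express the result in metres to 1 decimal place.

0.6 metres

With a 0.000025° grid the true value lies within half a step, ±0.000025°/2 = ±1.25e-05°, of the stored one.
Parallels shrink by cos φ, so at 66.4736° a degree of longitude is 111000 × 0.3992 ≈ 44308 m.
East–west error: 1.25e-05° × 44308 m/° ≈ 0.553851 m.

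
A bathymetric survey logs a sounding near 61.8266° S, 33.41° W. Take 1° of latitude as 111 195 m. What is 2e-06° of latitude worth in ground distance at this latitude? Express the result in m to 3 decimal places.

Along a meridian 2e-06° is 2e-06 × 111195 = 0.22239 m.

0.222 m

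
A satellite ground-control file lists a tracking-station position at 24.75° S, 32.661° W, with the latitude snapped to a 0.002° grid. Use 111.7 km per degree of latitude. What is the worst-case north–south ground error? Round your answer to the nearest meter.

With a 0.002° grid the true value lies within half a step, ±0.002°/2 = ±0.001°, of the stored one.
Along the meridian that is 0.001° × 111700 m/° = 111.7 m.

112 meters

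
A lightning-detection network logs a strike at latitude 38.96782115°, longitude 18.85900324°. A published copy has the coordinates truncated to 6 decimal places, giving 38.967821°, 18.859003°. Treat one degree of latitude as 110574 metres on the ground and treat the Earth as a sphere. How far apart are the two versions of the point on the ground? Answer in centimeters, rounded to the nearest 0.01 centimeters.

The latitude changed by +0.00000015° and the longitude by +0.00000024°.
North–south shift: 0.00000015 × 110574 = 0.0165861 m.
East–west at this latitude: 0.00000024° × 110574 × cos 38.9678° ≈ 0.00000024 × 85971.2 = 0.0206331 m.
Hypotenuse of the two orthogonal shifts: √(0.0165861² + 0.0206331²) = 0.0264731 m.
That is 0.0264731 m = 2.6473 cm.

2.65 centimeters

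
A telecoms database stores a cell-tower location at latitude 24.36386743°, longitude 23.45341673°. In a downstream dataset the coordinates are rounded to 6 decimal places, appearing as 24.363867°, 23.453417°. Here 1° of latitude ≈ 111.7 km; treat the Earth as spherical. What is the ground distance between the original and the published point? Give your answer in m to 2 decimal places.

The latitude changed by +0.00000043° and the longitude by -0.00000027°.
North–south shift: 0.00000043 × 111700 = 0.048031 m.
East–west at this latitude: -0.00000027° × 111700 × cos 24.3639° ≈ -0.00000027 × 101752 = -0.0274732 m.
Combined displacement = (0.048031² + 0.0274732²)^½ ≈ 0.0553331 m.

0.06 m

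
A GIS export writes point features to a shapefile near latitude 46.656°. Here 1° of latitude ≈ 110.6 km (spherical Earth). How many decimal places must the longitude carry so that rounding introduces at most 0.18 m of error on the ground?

6 decimal places

At 46.656° one degree of longitude covers 110600 × cos 46.656° ≈ 110600 × 0.6864 ≈ 75913.3 m.
With N decimal places the half-ulp bound is 0.5·10⁻ᴺ°, or 0.5·10⁻ᴺ × 75913.3 m on the ground.
Need 0.5 × 75913.3 × 10⁻ᴺ ≤ 0.18 → 10⁻ᴺ ≤ 4.742e-06, so N ≥ 5.32.
N = 5 would give 0.38 m (too coarse); N = 6 gives 0.038 m ≤ 0.18 m.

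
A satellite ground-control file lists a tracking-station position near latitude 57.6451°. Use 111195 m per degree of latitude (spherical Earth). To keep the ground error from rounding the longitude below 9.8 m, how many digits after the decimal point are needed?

4 decimal places

At 57.6451° one degree of longitude covers 111195 × cos 57.6451° ≈ 111195 × 0.5352 ≈ 59507.3 m.
With N decimal places the half-ulp bound is 0.5·10⁻ᴺ°, or 0.5·10⁻ᴺ × 59507.3 m on the ground.
Setting 29753.7 × 10⁻ᴺ ≤ 9.8 gives 10ᴺ ≥ 3036, i.e. N ≥ 3.48.
So 4 decimal places suffice (2.98 m); 3 would allow up to 29.8 m.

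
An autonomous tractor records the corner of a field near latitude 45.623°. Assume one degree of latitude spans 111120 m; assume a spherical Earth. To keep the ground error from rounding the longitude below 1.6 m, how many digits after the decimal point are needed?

5

At 45.623° one degree of longitude covers 111120 × cos 45.623° ≈ 111120 × 0.6994 ≈ 77714.7 m.
With N decimal places the half-ulp bound is 0.5·10⁻ᴺ°, or 0.5·10⁻ᴺ × 77714.7 m on the ground.
Need 0.5 × 77714.7 × 10⁻ᴺ ≤ 1.6 → 10⁻ᴺ ≤ 4.118e-05, so N ≥ 4.39.
At 4 places the error can reach 3.89 m, but 5 places keeps it to 0.389 m.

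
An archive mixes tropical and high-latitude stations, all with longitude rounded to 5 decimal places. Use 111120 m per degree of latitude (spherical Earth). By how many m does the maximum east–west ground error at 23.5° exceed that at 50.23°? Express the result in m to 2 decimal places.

Rounding to 5 decimal places leaves the longitude within ±5e-06° of the true value.
Error at 23.5° = 5e-06° × 111120 × cos 23.5° ≈ 0.5556 × 0.9171 = 0.50952 m.
At 50.23°: 5e-06° × 111120 × cos 50.23° = 5e-06 × 111120 × 0.6397 ≈ 0.35542 m.
Difference: 0.50952 − 0.35542 = 0.1541 m.

0.15 m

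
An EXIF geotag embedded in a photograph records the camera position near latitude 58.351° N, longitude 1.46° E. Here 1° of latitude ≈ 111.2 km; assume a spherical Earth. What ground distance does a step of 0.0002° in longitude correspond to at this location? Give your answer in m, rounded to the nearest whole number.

0.0002° of longitude at 58.351° is 0.0002 × 111200 × cos 58.351° ≈ 0.0002 × 58348.2 = 11.6696 m.

12 m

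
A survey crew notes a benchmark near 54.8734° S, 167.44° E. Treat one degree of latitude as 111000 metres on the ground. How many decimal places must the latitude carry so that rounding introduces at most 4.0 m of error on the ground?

5 decimal places

One degree of latitude covers 111000 m.
N decimal places → at most half a unit in the last place, 0.5 × 10⁻ᴺ° = 111000/2 × 10⁻ᴺ m.
Setting 55500 × 10⁻ᴺ ≤ 4.0 gives 10ᴺ ≥ 1.388e+04, i.e. N ≥ 4.14.
N = 4 would give 5.55 m (too coarse); N = 5 gives 0.555 m ≤ 4.0 m.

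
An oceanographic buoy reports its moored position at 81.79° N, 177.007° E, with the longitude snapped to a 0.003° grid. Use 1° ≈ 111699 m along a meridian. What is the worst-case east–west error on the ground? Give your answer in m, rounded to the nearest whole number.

24 m

With a 0.003° grid the true value lies within half a step, ±0.003°/2 = ±0.0015°, of the stored one.
Parallels shrink by cos φ, so at 81.79° a degree of longitude is 111699 × 0.1428 ≈ 15950.8 m.
East–west error: 0.0015° × 15950.8 m/° ≈ 23.9262 m.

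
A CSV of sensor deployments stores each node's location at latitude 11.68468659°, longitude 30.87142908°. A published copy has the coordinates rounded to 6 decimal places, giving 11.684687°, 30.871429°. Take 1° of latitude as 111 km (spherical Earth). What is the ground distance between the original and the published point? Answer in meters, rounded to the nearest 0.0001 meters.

The latitude changed by -0.00000041° and the longitude by +0.00000008°.
North–south shift: -0.00000041 × 111000 = -0.04551 m.
East–west at this latitude: 0.00000008° × 111000 × cos 11.6847° ≈ 0.00000008 × 108700 = 0.00869598 m.
Hypotenuse of the two orthogonal shifts: √(0.04551² + 0.00869598²) = 0.0463334 m.

0.0463 meters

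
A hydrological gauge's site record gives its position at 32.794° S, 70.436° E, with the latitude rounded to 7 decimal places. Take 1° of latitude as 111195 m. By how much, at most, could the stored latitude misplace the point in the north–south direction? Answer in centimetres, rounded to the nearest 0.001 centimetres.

0.556 centimetres

Rounding to 7 decimal places leaves the latitude within ±5e-08° of the true value.
North–south distance: 5e-08° × 111195 m/° = 0.00555975 m.
That is 0.00555975 m = 0.55597 cm.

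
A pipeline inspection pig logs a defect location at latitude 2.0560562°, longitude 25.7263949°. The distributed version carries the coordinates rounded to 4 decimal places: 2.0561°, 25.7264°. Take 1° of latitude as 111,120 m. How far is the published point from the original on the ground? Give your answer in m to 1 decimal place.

4.9 m

Δlat = 2.0560562 − 2.0561 = -0.0000438°; Δlon = 25.7263949 − 25.7264 = -0.0000051°.
N–S: -0.0000438° × 111120 m/° = -4.86706 m.
E–W at 2.0561°: -0.0000051° × 111120 × cos 2.0561° = -0.0000051 × 111120 × 0.9994 ≈ -0.566347 m.
Distance: √(4.86706² + 0.566347²) ≈ 4.8999 m.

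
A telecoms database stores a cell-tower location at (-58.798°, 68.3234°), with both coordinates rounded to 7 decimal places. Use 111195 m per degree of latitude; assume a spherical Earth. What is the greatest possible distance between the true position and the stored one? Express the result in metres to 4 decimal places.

0.0063 metres

Rounding to 7 decimal places leaves each coordinate within ±5e-08° of the true value.
N–S: 5e-08° × 111195 m/° = 0.00555975 m.
Longitude error → 5e-08 × 111195 × cos 58.798° = 5e-08 × 111195 × 0.5181 ≈ 0.00288027 m.
The two errors are perpendicular, so the maximum displacement is √(0.00555975² + 0.00288027²) ≈ 0.00626153 m.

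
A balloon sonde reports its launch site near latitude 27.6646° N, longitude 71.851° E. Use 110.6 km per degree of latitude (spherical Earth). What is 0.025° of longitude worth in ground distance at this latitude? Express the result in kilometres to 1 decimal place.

At 27.6646° a degree of longitude is 110600 × cos 27.6646° ≈ 97956.3 m, so 0.025° corresponds to 2448.91 m.
That is 2448.91 m = 2.4489 km.

2.4 kilometres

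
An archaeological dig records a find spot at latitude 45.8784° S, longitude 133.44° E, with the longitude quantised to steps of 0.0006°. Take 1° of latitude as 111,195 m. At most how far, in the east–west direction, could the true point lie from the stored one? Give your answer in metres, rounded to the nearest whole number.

23 metres

With a 0.0006° grid the true value lies within half a step, ±0.0006°/2 = ±0.0003°, of the stored one.
Parallels shrink by cos φ, so at 45.8784° a degree of longitude is 111195 × 0.6962 ≈ 77412.1 m.
Maximum E–W displacement: 0.0003 × 77412.1 = 23.2236 m.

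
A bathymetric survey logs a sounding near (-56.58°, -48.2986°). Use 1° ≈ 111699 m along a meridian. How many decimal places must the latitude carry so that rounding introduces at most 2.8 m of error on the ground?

One degree of latitude covers 111699 m.
N decimal places → at most half a unit in the last place, 0.5 × 10⁻ᴺ° = 111699/2 × 10⁻ᴺ m.
Setting 55849.5 × 10⁻ᴺ ≤ 2.8 gives 10ᴺ ≥ 1.995e+04, i.e. N ≥ 4.30.
So 5 decimal places suffice (0.558 m); 4 would allow up to 5.58 m.

5 decimal places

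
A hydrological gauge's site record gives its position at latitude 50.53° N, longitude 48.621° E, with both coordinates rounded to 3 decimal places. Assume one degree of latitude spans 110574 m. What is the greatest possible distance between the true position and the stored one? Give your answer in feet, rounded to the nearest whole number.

Rounding to 3 decimal places leaves each coordinate within ±0.0005° of the true value.
N–S: 0.0005° × 110574 m/° = 55.287 m.
E–W at 50.53°: 0.0005° × 110574 × cos 50.53° = 0.0005 × 110574 × 0.6357 ≈ 35.1445 m.
Worst case both components are at the extreme and orthogonal: √(55.287² + 35.1445²) ≈ 65.5117 m.
Converting: 65.5117 m × 3.2808 ft/m ≈ 214.93 ft.

215 feet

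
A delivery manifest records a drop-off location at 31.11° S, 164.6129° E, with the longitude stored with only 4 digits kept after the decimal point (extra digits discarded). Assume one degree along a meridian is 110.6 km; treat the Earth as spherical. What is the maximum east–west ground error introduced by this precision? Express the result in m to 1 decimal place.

9.5 m

Truncating at 4 decimal places can drop up to a full unit in the last place, so the longitude may be off by as much as 0.0001°.
Parallels shrink by cos φ, so at 31.11° a degree of longitude is 110600 × 0.8562 ≈ 94693.2 m.
Maximum E–W displacement: 0.0001 × 94693.2 = 9.46932 m.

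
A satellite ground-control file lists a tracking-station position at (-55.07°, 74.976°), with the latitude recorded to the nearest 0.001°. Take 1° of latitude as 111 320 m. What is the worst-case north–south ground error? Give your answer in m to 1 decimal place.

55.7 m

Rounding to 3 decimal places leaves the latitude within ±0.0005° of the true value.
Along the meridian that is 0.0005° × 111320 m/° = 55.66 m.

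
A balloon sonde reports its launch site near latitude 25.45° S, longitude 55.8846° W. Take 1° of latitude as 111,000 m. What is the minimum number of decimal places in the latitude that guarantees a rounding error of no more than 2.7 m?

One degree of latitude covers 111000 m.
With N decimal places the half-ulp bound is 0.5·10⁻ᴺ°, or 0.5·10⁻ᴺ × 111000 m on the ground.
Setting 55500 × 10⁻ᴺ ≤ 2.7 gives 10ᴺ ≥ 2.056e+04, i.e. N ≥ 4.31.
At 4 places the error can reach 5.55 m, but 5 places keeps it to 0.555 m.

5 decimal places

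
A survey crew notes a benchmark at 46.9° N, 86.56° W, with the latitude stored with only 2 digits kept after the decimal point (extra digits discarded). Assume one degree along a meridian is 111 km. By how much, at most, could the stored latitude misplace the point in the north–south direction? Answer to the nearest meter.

Truncating at 2 decimal places can drop up to a full unit in the last place, so the latitude may be off by as much as 0.01°.
So the N–S error is at most 0.01 × 111000 = 1110 m.

1110 meters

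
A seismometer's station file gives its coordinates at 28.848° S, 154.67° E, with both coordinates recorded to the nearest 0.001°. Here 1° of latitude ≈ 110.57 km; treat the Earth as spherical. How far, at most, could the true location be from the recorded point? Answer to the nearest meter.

73 meters

Rounding to 3 decimal places leaves each coordinate within ±0.0005° of the true value.
N–S: 0.0005° × 110570 m/° = 55.285 m.
Longitude error → 0.0005 × 110570 × cos 28.848° = 0.0005 × 110570 × 0.8759 ≈ 48.4243 m.
The two errors are perpendicular, so the maximum displacement is √(55.285² + 48.4243²) ≈ 73.4938 m.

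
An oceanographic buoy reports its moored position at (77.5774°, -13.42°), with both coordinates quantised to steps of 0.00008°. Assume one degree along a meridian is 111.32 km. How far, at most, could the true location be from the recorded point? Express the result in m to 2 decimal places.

4.55 m

With a 0.00008° grid the true value lies within half a step, ±0.00008°/2 = ±4e-05°, of the stored one.
N–S: 4e-05° × 111320 m/° = 4.4528 m.
E–W at 77.5774°: 4e-05° × 111320 × cos 77.5774° = 4e-05 × 111320 × 0.2151 ≈ 0.957889 m.
Combining orthogonally: (4.4528² + 0.957889²)^½ ≈ 4.55467 m.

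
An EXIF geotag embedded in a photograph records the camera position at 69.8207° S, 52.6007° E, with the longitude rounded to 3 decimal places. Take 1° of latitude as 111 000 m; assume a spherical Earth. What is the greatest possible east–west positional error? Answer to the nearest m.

Rounding to 3 decimal places leaves the longitude within ±0.0005° of the true value.
At latitude 69.8207° a degree of longitude spans 111000 m × cos 69.8207° = 111000 × 0.3450 ≈ 38290.5 m.
East–west error: 0.0005° × 38290.5 m/° ≈ 19.1452 m.

19 m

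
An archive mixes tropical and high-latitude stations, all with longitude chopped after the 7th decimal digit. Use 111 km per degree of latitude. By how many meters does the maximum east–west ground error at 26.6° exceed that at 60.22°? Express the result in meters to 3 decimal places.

Truncating at 7 decimal places can drop up to a full unit in the last place, so the longitude may be off by as much as 1e-07°.
Error at 26.6° = 1e-07° × 111000 × cos 26.6° ≈ 0.0111 × 0.8942 = 0.0099251 m.
At 60.22°: 1e-07° × 111000 × cos 60.22° = 1e-07 × 111000 × 0.4967 ≈ 0.005513 m.
Difference: 0.0099251 − 0.005513 = 0.0044121 m.

0.004 meters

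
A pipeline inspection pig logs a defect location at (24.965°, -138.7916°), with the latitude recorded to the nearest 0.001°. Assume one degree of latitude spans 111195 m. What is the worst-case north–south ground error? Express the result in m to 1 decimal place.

Rounding to 3 decimal places leaves the latitude within ±0.0005° of the true value.
So the N–S error is at most 0.0005 × 111195 = 55.5975 m.

55.6 m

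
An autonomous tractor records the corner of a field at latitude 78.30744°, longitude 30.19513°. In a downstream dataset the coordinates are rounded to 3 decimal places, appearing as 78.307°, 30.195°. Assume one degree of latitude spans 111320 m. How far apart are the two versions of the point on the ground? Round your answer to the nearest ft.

161 ft

Δlat = 78.30744 − 78.307 = +0.00044°; Δlon = 30.19513 − 30.195 = +0.00013°.
N–S: 0.00044° × 111320 m/° = 48.9808 m.
E–W at 78.307°: 0.00013° × 111320 × cos 78.307° = 0.00013 × 111320 × 0.2027 ≈ 2.93293 m.
Combined displacement = (48.9808² + 2.93293²)^½ ≈ 49.0685 m.
In feet: 49.0685 m ÷ 0.3048 ≈ 160.99 ft.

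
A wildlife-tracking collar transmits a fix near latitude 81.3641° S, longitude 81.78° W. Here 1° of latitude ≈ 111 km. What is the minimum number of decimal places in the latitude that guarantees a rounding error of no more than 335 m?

One degree of latitude covers 111000 m.
With N decimal places the half-ulp bound is 0.5·10⁻ᴺ°, or 0.5·10⁻ᴺ × 111000 m on the ground.
Setting 55500 × 10⁻ᴺ ≤ 335 gives 10ᴺ ≥ 165.7, i.e. N ≥ 2.22.
So 3 decimal places suffice (55.5 m); 2 would allow up to 555 m.

3 decimal places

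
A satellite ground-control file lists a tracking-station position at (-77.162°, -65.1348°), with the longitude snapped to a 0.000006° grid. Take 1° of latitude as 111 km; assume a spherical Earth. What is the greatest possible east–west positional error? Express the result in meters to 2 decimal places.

With a 0.000006° grid the true value lies within half a step, ±0.000006°/2 = ±3e-06°, of the stored one.
Parallels shrink by cos φ, so at 77.162° a degree of longitude is 111000 × 0.2222 ≈ 24663.7 m.
Maximum E–W displacement: 3e-06 × 24663.7 = 0.073991 m.

0.07 meters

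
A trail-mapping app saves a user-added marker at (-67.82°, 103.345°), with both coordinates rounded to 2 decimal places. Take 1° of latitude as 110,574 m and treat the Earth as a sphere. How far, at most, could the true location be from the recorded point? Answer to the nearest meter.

591 meters

Rounding to 2 decimal places leaves each coordinate within ±0.005° of the true value.
North–south component: 0.005° × 110574 = 552.87 m.
East–west component at 67.82°: 0.005° × 110574 × cos 67.82° ≈ 0.005 × 41743.6 ≈ 208.718 m.
Combining orthogonally: (552.87² + 208.718²)^½ ≈ 590.956 m.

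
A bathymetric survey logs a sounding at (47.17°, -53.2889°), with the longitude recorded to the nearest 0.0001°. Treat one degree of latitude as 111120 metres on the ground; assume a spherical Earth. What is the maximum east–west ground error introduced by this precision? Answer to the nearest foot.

Rounding to 4 decimal places leaves the longitude within ±5e-05° of the true value.
One degree of longitude at 47.17° is 111120 × cos 47.17° ≈ 111120 × 0.6798 = 75542.2 m.
East–west error: 5e-05° × 75542.2 m/° ≈ 3.77711 m.
Converting: 3.77711 m × 3.2808 ft/m ≈ 12.392 ft.

12 feet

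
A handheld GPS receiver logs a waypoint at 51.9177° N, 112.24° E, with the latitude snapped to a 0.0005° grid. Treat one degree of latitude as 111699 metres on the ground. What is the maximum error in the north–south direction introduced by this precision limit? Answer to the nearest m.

28 m

With a 0.0005° grid the true value lies within half a step, ±0.0005°/2 = ±0.00025°, of the stored one.
North–south distance: 0.00025° × 111699 m/° = 27.9247 m.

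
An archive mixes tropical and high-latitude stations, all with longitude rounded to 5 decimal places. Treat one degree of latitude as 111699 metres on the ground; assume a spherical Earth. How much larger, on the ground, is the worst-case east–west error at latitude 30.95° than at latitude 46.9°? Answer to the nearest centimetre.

10 centimetres

Rounding to 5 decimal places leaves the longitude within ±5e-06° of the true value.
At 30.95°: 5e-06° × 111699 × cos 30.95° = 5e-06 × 111699 × 0.8576 ≈ 0.47897 m.
At 46.9°: 5e-06° × 111699 × cos 46.9° = 5e-06 × 111699 × 0.6833 ≈ 0.3816 m.
So the lower-latitude error exceeds the higher by 0.47897 − 0.3816 = 0.09737 m.
That is 0.0973695 m = 9.737 cm.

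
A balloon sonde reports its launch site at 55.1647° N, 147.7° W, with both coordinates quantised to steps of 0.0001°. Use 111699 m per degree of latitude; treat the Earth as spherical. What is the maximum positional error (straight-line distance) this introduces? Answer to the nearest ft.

21 ft

With a 0.0001° grid the true value lies within half a step, ±0.0001°/2 = ±5e-05°, of the stored one.
N–S: 5e-05° × 111699 m/° = 5.58495 m.
East–west component at 55.1647°: 5e-05° × 111699 × cos 55.1647° ≈ 5e-05 × 63804.6 ≈ 3.19023 m.
The two errors are perpendicular, so the maximum displacement is √(5.58495² + 3.19023²) ≈ 6.43189 m.
In feet: 6.43189 m ÷ 0.3048 ≈ 21.102 ft.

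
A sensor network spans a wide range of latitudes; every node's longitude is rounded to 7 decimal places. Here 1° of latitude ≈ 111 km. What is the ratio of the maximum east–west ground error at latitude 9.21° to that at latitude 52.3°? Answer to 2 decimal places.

Rounding to 7 decimal places leaves the longitude within ±5e-08° of the true value.
Error at 9.21° = 5e-08° × 111000 × cos 9.21° ≈ 0.00555 × 0.9871 = 0.0054785 m.
At 52.3°: 5e-08° × 111000 × cos 52.3° = 5e-08 × 111000 × 0.6115 ≈ 0.003394 m.
The ratio reduces to cos 9.21° / cos 52.3° = 0.9871/0.6115 ≈ 1.6142.

1.61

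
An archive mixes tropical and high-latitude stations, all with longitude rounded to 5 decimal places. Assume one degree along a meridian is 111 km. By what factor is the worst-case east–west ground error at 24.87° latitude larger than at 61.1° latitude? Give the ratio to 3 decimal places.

Rounding to 5 decimal places leaves the longitude within ±5e-06° of the true value.
At 24.87°: 5e-06° × 111000 × cos 24.87° = 5e-06 × 111000 × 0.9073 ≈ 0.50353 m.
Error at 61.1° = 5e-06° × 111000 × cos 61.1° ≈ 0.555 × 0.4833 = 0.26822 m.
Ratio: 0.50353 / 0.26822 = cos 24.87° / cos 61.1° ≈ 1.8773.

1.877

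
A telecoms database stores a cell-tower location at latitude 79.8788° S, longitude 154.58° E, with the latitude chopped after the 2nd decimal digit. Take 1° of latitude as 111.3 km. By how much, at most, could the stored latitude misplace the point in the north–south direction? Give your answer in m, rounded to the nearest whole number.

Truncating at 2 decimal places can drop up to a full unit in the last place, so the latitude may be off by as much as 0.01°.
North–south distance: 0.01° × 111300 m/° = 1113 m.

1113 m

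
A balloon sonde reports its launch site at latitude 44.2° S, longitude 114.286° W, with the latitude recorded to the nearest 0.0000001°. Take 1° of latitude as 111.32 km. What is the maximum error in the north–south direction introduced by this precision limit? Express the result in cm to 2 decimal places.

Rounding to 7 decimal places leaves the latitude within ±5e-08° of the true value.
North–south distance: 5e-08° × 111320 m/° = 0.005566 m.
That is 0.005566 m = 0.5566 cm.

0.56 cm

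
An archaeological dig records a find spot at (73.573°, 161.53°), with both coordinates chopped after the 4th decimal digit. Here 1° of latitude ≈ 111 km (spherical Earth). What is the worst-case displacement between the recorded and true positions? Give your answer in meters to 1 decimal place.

Truncating at 4 decimal places can drop up to a full unit in the last place, so each coordinate may be off by as much as 0.0001°.
Latitude error → 0.0001 × 111000 = 11.1 m along the meridian.
E–W at 73.573°: 0.0001° × 111000 × cos 73.573° = 0.0001 × 111000 × 0.2828 ≈ 3.13901 m.
Combining orthogonally: (11.1² + 3.13901²)^½ ≈ 11.5353 m.

11.5 meters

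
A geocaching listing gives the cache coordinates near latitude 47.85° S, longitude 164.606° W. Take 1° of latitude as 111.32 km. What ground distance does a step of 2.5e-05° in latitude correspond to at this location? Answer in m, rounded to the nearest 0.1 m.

2.5e-05° × 111320 m/° = 2.783 m.

2.8 m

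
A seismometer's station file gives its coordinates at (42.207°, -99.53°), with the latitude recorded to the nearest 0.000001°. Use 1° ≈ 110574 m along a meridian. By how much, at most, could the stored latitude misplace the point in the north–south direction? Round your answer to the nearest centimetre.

Rounding to 6 decimal places leaves the latitude within ±5e-07° of the true value.
Along the meridian that is 5e-07° × 110574 m/° = 0.055287 m.
That is 0.055287 m = 5.5287 cm.

6 centimetres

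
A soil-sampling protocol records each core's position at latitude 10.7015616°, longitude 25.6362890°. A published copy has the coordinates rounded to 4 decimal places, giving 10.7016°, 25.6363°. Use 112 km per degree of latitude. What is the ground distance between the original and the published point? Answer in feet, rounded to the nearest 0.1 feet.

14.7 feet

Δlat = 10.7015616 − 10.7016 = -0.0000384°; Δlon = 25.6362890 − 25.6363 = -0.0000110°.
North–south shift: -0.0000384 × 112000 = -4.3008 m.
E–W at 10.7016°: -0.0000110° × 112000 × cos 10.7016° = -0.0000110 × 112000 × 0.9826 ≈ -1.21057 m.
Combined displacement = (4.3008² + 1.21057²)^½ ≈ 4.46793 m.
Converting: 4.46793 m × 3.2808 ft/m ≈ 14.659 ft.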